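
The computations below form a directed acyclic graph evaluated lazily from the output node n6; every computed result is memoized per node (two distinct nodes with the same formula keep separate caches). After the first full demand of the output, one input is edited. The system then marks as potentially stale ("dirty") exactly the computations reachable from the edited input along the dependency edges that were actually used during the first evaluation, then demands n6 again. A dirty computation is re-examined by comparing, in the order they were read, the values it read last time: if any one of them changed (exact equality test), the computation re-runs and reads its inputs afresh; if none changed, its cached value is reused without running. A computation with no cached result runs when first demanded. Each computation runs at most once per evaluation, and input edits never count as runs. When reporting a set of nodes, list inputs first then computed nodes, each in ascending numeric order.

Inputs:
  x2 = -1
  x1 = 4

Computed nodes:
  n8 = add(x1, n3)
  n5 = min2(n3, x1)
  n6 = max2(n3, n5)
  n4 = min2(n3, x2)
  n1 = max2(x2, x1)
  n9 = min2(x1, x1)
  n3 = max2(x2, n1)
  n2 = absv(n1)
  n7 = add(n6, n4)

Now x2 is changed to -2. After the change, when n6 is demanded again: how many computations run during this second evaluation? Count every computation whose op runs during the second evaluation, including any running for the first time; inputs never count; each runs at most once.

2 computations run: n1, n3.
Note where the cutoff bites: n5 is checked, finds nothing changed, and keeps its cache.

First demand of the output computes:
  n1 = max2(-1, 4) = 4
  n3 = max2(-1, 4) = 4
  n5 = min2(4, 4) = 4
  n6 = max2(4, 4) = 4

After the edit, cleaning proceeds:
  n1: a read changed (x2 -1->-2) — executes, giving 4 — identical to its old value.
  n3: a read changed (x2 -1->-2) — executes, giving 4 — identical to its old value.
  n5: dirty, but its reads are unchanged (n3 unchanged, x1 unchanged); cached 4 stands.
  n6: dirty, but its reads are unchanged (n3 unchanged, n5 unchanged); cached 4 stands.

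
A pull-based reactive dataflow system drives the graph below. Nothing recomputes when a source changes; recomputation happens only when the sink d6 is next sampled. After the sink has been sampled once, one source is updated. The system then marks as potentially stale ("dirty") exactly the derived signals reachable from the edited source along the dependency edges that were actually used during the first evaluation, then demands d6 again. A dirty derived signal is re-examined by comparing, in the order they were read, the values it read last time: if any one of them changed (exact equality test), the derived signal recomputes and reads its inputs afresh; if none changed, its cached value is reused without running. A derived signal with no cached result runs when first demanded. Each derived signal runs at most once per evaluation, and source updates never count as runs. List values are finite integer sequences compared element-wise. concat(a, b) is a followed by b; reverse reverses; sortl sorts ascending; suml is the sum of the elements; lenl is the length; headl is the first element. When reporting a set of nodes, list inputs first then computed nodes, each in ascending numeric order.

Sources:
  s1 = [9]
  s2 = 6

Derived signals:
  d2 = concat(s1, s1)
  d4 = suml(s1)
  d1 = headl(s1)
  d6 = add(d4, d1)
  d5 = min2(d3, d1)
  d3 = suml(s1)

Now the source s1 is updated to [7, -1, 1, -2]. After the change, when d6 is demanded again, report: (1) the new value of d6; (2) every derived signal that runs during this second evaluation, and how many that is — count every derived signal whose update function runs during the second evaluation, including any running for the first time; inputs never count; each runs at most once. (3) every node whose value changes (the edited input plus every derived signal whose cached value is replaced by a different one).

First evaluation (everything demanded from the output):
  d1 = headl([9]) = 9
  d4 = suml([9]) = 9
  d6 = add(9, 9) = 18

Propagation after the edit:
  d1: runs — s1 [9]->[7, -1, 1, -2]; result 7.
  d4: runs — s1 [9]->[7, -1, 1, -2]; result 5.
  d6: runs — d4 9->5; d1 9->7; result 12.

New value of d6: 12.
Derived signals that run: d1, d4, d6 — 3 in total.
Values that change: s1, d1, d4, d6.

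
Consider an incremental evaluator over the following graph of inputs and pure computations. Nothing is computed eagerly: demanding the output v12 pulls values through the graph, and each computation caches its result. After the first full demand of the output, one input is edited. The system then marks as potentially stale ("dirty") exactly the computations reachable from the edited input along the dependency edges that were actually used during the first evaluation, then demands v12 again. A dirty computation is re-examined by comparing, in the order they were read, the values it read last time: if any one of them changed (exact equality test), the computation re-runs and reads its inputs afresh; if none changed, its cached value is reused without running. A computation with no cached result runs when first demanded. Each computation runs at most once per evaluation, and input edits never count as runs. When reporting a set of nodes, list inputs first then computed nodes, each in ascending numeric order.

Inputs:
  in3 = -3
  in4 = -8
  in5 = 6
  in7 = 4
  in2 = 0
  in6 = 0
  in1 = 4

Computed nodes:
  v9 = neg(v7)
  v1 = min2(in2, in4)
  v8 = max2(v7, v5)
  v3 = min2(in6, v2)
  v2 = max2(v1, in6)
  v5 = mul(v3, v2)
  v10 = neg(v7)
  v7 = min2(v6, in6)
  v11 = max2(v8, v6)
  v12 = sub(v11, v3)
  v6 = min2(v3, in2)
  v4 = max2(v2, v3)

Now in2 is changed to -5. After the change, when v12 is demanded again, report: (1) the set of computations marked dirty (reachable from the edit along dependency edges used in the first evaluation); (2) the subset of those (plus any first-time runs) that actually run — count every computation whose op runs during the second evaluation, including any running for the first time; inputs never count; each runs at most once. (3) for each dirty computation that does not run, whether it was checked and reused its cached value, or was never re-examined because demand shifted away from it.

Dirty set: v1, v2, v3, v5, v6, v7, v8, v11, v12.
Run set: v1, v6, v7, v8, v11 (5 run).
Re-examined without running (cache reused): v2, v3, v5, v12.
The important point: at v2 every value read last time is unchanged, so the dirty flag clears without a run.

Initial pass — values computed on the first demand:
  v1 = min2(0, -8) = -8
  v2 = max2(-8, 0) = 0
  v3 = min2(0, 0) = 0
  v5 = mul(0, 0) = 0
  v6 = min2(0, 0) = 0
  v7 = min2(0, 0) = 0
  v8 = max2(0, 0) = 0
  v11 = max2(0, 0) = 0
  v12 = sub(0, 0) = 0

Second demand — change propagation:
  v1: re-runs because in2 0->-5; new result -8 (unchanged).
  v2: re-examined; everything it read last time is the same (v1 unchanged, in6 unchanged) — cache 0 kept, no run.
  v3: re-examined; everything it read last time is the same (in6 unchanged, v2 unchanged) — cache 0 kept, no run.
  v5: re-examined; everything it read last time is the same (v3 unchanged, v2 unchanged) — cache 0 kept, no run.
  v6: re-runs because in2 0->-5; new result -5.
  v7: re-runs because v6 0->-5; new result -5.
  v8: re-runs because v7 0->-5; new result 0 (unchanged).
  v11: re-runs because v6 0->-5; new result 0 (unchanged).
  v12: re-examined; everything it read last time is the same (v11 unchanged, v3 unchanged) — cache 0 kept, no run.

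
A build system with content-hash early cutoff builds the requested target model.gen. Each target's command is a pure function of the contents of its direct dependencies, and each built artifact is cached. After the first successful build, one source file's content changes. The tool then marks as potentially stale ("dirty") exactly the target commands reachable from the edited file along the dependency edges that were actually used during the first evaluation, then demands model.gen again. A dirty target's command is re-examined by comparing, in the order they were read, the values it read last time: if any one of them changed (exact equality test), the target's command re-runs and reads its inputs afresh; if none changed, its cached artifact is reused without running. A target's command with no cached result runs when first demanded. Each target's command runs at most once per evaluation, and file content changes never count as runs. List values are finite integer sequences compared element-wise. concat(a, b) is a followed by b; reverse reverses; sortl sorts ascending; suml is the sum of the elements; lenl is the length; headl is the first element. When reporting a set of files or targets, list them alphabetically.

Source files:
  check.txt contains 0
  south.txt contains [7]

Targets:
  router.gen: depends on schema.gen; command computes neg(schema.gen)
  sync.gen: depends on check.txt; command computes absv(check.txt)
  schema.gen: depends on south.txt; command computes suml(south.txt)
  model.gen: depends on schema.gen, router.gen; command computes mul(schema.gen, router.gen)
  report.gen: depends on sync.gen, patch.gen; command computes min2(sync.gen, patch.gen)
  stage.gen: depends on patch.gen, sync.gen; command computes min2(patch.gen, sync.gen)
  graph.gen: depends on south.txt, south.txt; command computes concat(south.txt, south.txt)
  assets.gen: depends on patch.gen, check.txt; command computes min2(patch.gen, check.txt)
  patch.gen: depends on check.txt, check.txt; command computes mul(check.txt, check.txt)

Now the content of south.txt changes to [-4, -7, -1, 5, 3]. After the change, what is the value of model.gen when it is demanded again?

New value of model.gen: -16.

First evaluation (everything demanded from the output):
  schema.gen = suml([7]) = 7
  router.gen = neg(7) = -7
  model.gen = mul(7, -7) = -49

Propagation after the edit:
  schema.gen: runs — south.txt [7]->[-4, -7, -1, 5, 3]; result -4.
  router.gen: runs — schema.gen 7->-4; result 4.
  model.gen: runs — schema.gen 7->-4; router.gen -7->4; result -16.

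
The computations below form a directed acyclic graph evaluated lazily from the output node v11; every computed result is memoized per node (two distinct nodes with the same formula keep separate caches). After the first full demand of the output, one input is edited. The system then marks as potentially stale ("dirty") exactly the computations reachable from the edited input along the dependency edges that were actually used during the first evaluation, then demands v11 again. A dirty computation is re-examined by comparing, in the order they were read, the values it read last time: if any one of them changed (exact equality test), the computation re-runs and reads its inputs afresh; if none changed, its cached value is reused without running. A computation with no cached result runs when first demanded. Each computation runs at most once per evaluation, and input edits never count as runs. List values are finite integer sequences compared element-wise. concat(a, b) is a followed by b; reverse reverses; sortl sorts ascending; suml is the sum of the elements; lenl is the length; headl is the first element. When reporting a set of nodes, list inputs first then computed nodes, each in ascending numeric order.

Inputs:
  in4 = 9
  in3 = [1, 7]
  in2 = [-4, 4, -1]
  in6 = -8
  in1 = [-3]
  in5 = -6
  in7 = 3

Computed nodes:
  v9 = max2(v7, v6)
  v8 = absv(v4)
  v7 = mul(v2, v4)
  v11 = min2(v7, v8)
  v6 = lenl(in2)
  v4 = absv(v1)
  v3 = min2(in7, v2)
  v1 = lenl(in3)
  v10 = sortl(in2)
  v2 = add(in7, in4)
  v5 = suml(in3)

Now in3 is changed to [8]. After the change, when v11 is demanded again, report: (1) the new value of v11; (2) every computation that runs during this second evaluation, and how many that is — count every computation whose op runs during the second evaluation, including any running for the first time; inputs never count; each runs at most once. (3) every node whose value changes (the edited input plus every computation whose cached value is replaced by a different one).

Demanding v11 again yields 1.
5 computations run: v1, v4, v7, v8, v11.
The nodes whose values change: in3, v1, v4, v7, v8, v11.

First demand of the output computes:
  v1 = lenl([1, 7]) = 2
  v2 = add(3, 9) = 12
  v4 = absv(2) = 2
  v7 = mul(12, 2) = 24
  v8 = absv(2) = 2
  v11 = min2(24, 2) = 2

After the edit, cleaning proceeds:
  v1: a read changed (in3 [1, 7]->[8]) — executes, giving 1.
  v4: a read changed (v1 2->1) — executes, giving 1.
  v7: a read changed (v4 2->1) — executes, giving 12.
  v8: a read changed (v4 2->1) — executes, giving 1.
  v11: a read changed (v7 24->12; v8 2->1) — executes, giving 1.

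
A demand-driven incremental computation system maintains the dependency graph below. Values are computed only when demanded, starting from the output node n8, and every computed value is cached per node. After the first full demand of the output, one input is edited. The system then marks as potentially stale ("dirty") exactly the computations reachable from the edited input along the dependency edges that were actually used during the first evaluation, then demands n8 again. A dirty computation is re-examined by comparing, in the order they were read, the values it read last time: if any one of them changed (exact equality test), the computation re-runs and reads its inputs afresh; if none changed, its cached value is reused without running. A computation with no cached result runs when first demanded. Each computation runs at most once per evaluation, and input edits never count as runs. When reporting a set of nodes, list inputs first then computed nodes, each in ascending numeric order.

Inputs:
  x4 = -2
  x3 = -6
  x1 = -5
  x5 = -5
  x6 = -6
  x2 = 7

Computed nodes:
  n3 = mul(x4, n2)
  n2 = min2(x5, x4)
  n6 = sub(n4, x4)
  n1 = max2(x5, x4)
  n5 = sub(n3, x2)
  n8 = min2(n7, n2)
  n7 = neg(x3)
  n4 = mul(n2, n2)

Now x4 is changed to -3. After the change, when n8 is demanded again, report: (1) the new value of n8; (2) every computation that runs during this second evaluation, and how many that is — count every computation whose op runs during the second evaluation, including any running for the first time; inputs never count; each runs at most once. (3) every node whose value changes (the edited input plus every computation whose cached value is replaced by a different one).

First evaluation (everything demanded from the output):
  n2 = min2(-5, -2) = -5
  n7 = neg(-6) = 6
  n8 = min2(6, -5) = -5

Propagation after the edit:
  n2: runs — x4 -2->-3; result -5 (same value as before).
  n8: checked — values it read are unchanged (n7 unchanged, n2 unchanged); reused cached -5 without running.

Key observation: the change is absorbed at n2 — it re-runs but produces the same value, and the output's value is unchanged.

New value of n8: -5.
Computations that run: n2 — 1 in total.
Values that change: x4.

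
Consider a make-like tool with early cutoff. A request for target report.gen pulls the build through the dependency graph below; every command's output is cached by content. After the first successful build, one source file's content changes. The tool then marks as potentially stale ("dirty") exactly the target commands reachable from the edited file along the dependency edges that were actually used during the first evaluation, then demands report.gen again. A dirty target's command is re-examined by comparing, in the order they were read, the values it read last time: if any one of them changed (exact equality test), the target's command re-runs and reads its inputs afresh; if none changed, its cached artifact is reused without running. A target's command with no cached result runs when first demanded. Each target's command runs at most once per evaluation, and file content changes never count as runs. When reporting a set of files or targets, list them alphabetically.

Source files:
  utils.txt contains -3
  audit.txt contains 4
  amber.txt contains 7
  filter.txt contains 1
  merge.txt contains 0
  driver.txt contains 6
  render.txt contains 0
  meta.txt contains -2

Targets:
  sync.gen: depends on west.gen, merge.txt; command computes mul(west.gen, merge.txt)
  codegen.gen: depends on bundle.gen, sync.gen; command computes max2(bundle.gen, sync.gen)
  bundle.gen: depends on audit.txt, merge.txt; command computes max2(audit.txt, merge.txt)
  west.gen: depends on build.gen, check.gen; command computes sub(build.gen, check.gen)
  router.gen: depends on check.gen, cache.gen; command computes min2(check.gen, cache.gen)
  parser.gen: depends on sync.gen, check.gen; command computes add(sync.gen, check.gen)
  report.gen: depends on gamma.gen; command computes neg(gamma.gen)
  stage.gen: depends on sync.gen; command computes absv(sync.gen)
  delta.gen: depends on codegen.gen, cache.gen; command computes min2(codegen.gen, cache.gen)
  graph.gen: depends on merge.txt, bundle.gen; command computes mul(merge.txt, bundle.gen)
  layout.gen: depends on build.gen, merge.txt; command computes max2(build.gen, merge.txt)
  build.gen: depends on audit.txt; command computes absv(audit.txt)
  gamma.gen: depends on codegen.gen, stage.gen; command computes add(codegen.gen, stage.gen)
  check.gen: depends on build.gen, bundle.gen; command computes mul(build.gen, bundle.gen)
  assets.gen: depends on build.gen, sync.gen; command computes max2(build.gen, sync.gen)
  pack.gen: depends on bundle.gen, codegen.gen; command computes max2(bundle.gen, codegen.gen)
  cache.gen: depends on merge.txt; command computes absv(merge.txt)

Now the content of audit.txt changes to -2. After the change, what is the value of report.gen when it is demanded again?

First demand of the output computes:
  build.gen = absv(4) = 4
  bundle.gen = max2(4, 0) = 4
  check.gen = mul(4, 4) = 16
  west.gen = sub(4, 16) = -12
  sync.gen = mul(-12, 0) = 0
  codegen.gen = max2(4, 0) = 4
  stage.gen = absv(0) = 0
  gamma.gen = add(4, 0) = 4
  report.gen = neg(4) = -4

After the edit, cleaning proceeds:
  build.gen: a read changed (audit.txt 4->-2) — executes, giving 2.
  bundle.gen: a read changed (audit.txt 4->-2) — executes, giving 0.
  check.gen: a read changed (build.gen 4->2; bundle.gen 4->0) — executes, giving 0.
  west.gen: a read changed (build.gen 4->2; check.gen 16->0) — executes, giving 2.
  sync.gen: a read changed (west.gen -12->2) — executes, giving 0 — identical to its old value.
  codegen.gen: a read changed (bundle.gen 4->0) — executes, giving 0.
  stage.gen: dirty, but its reads are unchanged (sync.gen unchanged); cached 0 stands.
  gamma.gen: a read changed (codegen.gen 4->0) — executes, giving 0.
  report.gen: a read changed (gamma.gen 4->0) — executes, giving 0.

Note where the cutoff bites: stage.gen is checked, finds nothing changed, and keeps its cache.

Demanding report.gen again yields 0.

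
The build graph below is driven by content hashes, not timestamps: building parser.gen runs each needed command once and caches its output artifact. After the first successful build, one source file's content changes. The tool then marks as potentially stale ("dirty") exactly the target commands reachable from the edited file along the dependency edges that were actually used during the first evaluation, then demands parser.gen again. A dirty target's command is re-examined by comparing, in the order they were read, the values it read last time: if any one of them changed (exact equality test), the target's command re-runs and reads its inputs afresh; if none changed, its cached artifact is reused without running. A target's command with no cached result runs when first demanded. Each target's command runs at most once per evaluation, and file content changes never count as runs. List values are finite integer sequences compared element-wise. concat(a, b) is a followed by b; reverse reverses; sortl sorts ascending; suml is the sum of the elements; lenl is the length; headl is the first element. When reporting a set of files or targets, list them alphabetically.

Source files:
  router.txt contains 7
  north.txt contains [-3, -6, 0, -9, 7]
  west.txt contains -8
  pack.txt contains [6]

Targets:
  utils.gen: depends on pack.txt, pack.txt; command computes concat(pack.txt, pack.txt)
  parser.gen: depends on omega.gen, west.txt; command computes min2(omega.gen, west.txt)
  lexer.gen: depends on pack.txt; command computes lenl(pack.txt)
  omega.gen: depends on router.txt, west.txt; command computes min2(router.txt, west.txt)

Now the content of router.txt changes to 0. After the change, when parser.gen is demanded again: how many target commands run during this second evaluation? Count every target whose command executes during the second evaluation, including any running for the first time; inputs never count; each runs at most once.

Run set: omega.gen (1 run).
The important point: omega.gen recomputes to an identical value, and the output ends up unchanged.

Initial pass — values computed on the first demand:
  omega.gen = min2(7, -8) = -8
  parser.gen = min2(-8, -8) = -8

Second demand — change propagation:
  omega.gen: re-runs because router.txt 7->0; new result -8 (unchanged).
  parser.gen: re-examined; everything it read last time is the same (omega.gen unchanged, west.txt unchanged) — cache -8 kept, no run.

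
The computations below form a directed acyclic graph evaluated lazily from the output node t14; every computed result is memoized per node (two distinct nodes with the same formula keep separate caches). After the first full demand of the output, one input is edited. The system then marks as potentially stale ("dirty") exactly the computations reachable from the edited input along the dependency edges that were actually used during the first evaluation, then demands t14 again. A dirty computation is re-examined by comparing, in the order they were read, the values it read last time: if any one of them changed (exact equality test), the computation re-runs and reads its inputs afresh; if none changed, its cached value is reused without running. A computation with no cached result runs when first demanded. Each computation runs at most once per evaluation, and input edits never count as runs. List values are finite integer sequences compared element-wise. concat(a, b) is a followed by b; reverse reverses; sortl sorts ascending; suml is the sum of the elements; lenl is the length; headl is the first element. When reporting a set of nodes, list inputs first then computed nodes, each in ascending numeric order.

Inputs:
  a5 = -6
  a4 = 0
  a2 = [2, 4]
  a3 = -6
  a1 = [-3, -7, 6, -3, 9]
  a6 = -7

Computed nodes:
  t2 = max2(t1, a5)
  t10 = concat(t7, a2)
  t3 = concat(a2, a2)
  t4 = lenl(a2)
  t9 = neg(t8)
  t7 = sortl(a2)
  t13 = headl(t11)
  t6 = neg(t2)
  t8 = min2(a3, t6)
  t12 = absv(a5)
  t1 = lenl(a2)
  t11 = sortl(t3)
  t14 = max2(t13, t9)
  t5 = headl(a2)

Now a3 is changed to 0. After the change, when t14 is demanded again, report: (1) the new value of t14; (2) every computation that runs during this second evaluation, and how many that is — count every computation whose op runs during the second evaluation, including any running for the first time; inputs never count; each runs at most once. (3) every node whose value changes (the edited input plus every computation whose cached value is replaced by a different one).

Demanding t14 again yields 2.
3 computations run: t8, t9, t14.
The nodes whose values change: a3, t8, t9, t14.

First demand of the output computes:
  t1 = lenl([2, 4]) = 2
  t2 = max2(2, -6) = 2
  t3 = concat([2, 4], [2, 4]) = [2, 4, 2, 4]
  t6 = neg(2) = -2
  t8 = min2(-6, -2) = -6
  t9 = neg(-6) = 6
  t11 = sortl([2, 4, 2, 4]) = [2, 2, 4, 4]
  t13 = headl([2, 2, 4, 4]) = 2
  t14 = max2(2, 6) = 6

After the edit, cleaning proceeds:
  t8: a read changed (a3 -6->0) — executes, giving -2.
  t9: a read changed (t8 -6->-2) — executes, giving 2.
  t14: a read changed (t9 6->2) — executes, giving 2.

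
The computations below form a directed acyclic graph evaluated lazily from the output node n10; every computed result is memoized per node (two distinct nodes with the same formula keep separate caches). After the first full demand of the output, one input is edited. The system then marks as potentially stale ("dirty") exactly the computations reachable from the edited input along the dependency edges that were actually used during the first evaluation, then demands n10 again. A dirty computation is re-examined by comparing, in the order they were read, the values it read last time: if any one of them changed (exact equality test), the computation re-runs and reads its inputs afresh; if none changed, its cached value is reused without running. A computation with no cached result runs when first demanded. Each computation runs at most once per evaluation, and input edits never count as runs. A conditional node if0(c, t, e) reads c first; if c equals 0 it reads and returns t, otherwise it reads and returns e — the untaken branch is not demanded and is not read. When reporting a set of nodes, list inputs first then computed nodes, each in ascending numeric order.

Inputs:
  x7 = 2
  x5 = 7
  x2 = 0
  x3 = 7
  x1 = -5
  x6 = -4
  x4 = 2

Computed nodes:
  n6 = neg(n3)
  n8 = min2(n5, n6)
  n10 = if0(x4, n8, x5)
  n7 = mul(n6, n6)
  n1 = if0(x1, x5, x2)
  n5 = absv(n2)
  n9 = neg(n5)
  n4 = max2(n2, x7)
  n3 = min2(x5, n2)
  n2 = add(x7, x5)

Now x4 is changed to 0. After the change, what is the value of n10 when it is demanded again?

Demanding n10 again yields -7.
Note the branch switch — n2, n3, n5, n6, n8 had no cache and run now for the first time.

First demand of the output computes:
  n10 = if0(x4=2 -> else branch x5) = 7

After the edit, cleaning proceeds:
  n2: had never run; runs now, result 9.
  n3: had never run; runs now, result 7.
  n5: had never run; runs now, result 9.
  n6: had never run; runs now, result -7.
  n8: had never run; runs now, result -7.
  n10: a read changed (x4 2->0) — executes, giving -7.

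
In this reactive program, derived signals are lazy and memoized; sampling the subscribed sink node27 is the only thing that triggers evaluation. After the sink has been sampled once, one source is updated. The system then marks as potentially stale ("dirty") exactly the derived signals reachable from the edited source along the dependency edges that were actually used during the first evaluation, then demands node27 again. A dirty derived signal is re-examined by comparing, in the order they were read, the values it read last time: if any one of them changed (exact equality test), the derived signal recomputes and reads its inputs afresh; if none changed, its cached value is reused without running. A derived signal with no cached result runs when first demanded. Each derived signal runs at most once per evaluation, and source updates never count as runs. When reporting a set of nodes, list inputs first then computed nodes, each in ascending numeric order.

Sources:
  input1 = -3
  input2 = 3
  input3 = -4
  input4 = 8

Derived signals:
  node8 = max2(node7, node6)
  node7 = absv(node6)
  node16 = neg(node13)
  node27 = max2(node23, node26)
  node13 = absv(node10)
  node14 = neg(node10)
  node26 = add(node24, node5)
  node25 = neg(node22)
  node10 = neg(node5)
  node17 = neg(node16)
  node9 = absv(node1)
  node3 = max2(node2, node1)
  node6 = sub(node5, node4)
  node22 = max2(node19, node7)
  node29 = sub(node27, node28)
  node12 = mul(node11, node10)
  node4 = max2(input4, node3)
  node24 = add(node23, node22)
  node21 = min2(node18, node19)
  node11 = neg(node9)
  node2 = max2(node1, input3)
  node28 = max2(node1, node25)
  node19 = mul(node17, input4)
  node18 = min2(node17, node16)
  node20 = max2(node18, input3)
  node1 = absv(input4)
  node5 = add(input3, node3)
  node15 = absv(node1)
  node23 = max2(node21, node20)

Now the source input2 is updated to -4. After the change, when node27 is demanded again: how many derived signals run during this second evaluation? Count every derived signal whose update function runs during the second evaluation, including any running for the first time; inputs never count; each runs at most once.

0 derived signals run: none.
Note the shortcut — nothing in the graph depends on input2 at all, so no recomputation happens.

First demand of the output computes:
  node1 = absv(8) = 8
  node2 = max2(8, -4) = 8
  node3 = max2(8, 8) = 8
  node4 = max2(8, 8) = 8
  node5 = add(-4, 8) = 4
  node6 = sub(4, 8) = -4
  node7 = absv(-4) = 4
  node10 = neg(4) = -4
  node13 = absv(-4) = 4
  node16 = neg(4) = -4
  node17 = neg(-4) = 4
  node18 = min2(4, -4) = -4
  node19 = mul(4, 8) = 32
  node20 = max2(-4, -4) = -4
  node21 = min2(-4, 32) = -4
  node22 = max2(32, 4) = 32
  node23 = max2(-4, -4) = -4
  node24 = add(-4, 32) = 28
  node26 = add(28, 4) = 32
  node27 = max2(-4, 32) = 32

After the edit, cleaning proceeds:
  no node depends on input2 at all; the second demand re-runs nothing.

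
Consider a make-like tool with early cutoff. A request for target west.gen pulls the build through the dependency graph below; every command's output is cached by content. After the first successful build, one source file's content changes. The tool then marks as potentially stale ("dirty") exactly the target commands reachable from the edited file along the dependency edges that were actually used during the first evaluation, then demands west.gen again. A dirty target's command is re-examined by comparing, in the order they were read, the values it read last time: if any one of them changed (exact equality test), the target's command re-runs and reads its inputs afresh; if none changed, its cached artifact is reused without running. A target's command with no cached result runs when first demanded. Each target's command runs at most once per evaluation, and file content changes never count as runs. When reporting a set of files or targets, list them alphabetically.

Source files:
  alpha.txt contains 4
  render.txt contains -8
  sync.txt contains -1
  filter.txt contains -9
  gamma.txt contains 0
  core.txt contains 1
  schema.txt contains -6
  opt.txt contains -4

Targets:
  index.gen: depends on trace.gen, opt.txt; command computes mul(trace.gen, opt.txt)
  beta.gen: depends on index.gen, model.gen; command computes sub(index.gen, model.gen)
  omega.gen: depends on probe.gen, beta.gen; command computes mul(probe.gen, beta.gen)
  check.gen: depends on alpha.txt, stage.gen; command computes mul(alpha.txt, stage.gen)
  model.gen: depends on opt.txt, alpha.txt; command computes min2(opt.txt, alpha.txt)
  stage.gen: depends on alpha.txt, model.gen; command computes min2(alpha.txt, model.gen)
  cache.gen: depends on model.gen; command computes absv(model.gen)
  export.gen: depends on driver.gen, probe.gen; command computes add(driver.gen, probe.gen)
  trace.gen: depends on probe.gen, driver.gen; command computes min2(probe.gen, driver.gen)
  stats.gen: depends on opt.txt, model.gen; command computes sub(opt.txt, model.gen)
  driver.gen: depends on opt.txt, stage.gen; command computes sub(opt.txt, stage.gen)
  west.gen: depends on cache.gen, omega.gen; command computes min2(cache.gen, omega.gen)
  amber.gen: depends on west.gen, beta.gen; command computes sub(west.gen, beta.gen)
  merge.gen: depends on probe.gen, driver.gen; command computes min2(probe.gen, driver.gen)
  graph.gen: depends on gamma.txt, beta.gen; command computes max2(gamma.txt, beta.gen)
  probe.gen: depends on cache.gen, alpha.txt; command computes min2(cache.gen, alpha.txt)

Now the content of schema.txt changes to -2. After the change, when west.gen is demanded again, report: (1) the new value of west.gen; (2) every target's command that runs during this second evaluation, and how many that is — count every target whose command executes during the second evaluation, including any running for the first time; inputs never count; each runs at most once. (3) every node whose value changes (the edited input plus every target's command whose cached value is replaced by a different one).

First demand of the output computes:
  model.gen = min2(-4, 4) = -4
  cache.gen = absv(-4) = 4
  probe.gen = min2(4, 4) = 4
  stage.gen = min2(4, -4) = -4
  driver.gen = sub(-4, -4) = 0
  trace.gen = min2(4, 0) = 0
  index.gen = mul(0, -4) = 0
  beta.gen = sub(0, -4) = 4
  omega.gen = mul(4, 4) = 16
  west.gen = min2(4, 16) = 4

After the edit, cleaning proceeds:
  no node depends on schema.txt at all; the second demand re-runs nothing.

Note the shortcut — nothing in the graph depends on schema.txt at all, so no recomputation happens.

Demanding west.gen again yields 4.
0 target commands run: none.
The nodes whose values change: schema.txt.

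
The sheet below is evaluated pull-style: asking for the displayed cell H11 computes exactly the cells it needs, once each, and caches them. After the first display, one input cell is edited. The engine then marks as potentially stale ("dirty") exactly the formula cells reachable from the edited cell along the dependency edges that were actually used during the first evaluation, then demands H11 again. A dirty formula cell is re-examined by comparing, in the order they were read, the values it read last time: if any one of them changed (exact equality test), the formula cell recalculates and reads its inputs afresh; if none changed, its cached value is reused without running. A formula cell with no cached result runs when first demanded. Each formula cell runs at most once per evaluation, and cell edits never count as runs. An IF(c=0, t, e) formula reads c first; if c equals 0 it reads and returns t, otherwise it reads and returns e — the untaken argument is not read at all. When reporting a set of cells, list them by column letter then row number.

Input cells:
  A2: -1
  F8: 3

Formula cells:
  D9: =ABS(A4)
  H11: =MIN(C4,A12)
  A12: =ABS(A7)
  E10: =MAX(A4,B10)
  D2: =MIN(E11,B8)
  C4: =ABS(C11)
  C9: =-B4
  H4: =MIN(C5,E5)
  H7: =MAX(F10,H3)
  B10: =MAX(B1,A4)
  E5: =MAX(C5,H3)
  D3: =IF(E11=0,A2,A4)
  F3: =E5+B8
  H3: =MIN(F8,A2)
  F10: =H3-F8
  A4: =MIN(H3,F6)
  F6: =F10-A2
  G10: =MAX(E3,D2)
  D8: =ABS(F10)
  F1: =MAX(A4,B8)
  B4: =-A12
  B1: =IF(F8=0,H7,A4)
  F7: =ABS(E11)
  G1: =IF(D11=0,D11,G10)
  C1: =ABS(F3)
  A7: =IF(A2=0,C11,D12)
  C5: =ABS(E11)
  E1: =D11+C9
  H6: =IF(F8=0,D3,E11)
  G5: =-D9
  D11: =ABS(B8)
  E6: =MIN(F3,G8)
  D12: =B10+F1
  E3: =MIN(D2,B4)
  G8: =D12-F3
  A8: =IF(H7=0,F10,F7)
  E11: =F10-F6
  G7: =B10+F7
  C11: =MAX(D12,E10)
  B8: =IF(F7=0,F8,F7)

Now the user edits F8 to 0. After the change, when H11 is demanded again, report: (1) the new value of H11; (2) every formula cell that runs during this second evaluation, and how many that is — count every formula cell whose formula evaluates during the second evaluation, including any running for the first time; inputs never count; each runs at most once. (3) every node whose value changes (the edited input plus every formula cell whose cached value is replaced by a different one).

First demand of the output computes:
  H3 = MIN(3, -1) = -1
  F10 = -1 - 3 = -4
  F6 = -4 - -1 = -3
  A4 = MIN(-1, -3) = -3
  B1 = IF(F8=0: F8=3 -> else branch A4) = -3
  B10 = MAX(-3, -3) = -3
  E10 = MAX(-3, -3) = -3
  E11 = -4 - -3 = -1
  F7 = ABS(-1) = 1
  B8 = IF(F7=0: F7=1 -> else branch F7) = 1
  F1 = MAX(-3, 1) = 1
  D12 = -3 + 1 = -2
  C11 = MAX(-2, -3) = -2
  A7 = IF(A2=0: A2=-1 -> else branch D12) = -2
  A12 = ABS(-2) = 2
  C4 = ABS(-2) = 2
  H11 = MIN(2, 2) = 2

After the edit, cleaning proceeds:
  H3: a read changed (F8 3->0) — executes, giving -1 — identical to its old value.
  F10: a read changed (F8 3->0) — executes, giving -1.
  F6: a read changed (F10 -4->-1) — executes, giving 0.
  A4: a read changed (F6 -3->0) — executes, giving -1.
  E11: a read changed (F10 -4->-1; F6 -3->0) — executes, giving -1 — identical to its old value.
  F7: dirty, but its reads are unchanged (E11 unchanged); cached 1 stands.
  B8: dirty, but its reads are unchanged (F7 unchanged, F7 unchanged); cached 1 stands.
  F1: a read changed (A4 -3->-1) — executes, giving 1 — identical to its old value.
  H7: had never run; runs now, result -1.
  B1: a read changed (F8 3->0; A4 -3->-1) — executes, giving -1.
  B10: a read changed (B1 -3->-1; A4 -3->-1) — executes, giving -1.
  D12: a read changed (B10 -3->-1) — executes, giving 0.
  E10: a read changed (A4 -3->-1; B10 -3->-1) — executes, giving -1.
  C11: a read changed (D12 -2->0; E10 -3->-1) — executes, giving 0.
  A7: a read changed (D12 -2->0) — executes, giving 0.
  A12: a read changed (A7 -2->0) — executes, giving 0.
  C4: a read changed (C11 -2->0) — executes, giving 0.
  H11: a read changed (C4 2->0; A12 2->0) — executes, giving 0.

Note the branch switch — H7 had no cache and runs now for the first time.

Demanding H11 again yields 0.
16 formula cells run: A4, A7, A12, B1, B10, C4, C11, D12, E10, E11, F1, F6, F10, H3, H7, H11.
The nodes whose values change: A4, A7, A12, B1, B10, C4, C11, D12, E10, F6, F8, F10, H11.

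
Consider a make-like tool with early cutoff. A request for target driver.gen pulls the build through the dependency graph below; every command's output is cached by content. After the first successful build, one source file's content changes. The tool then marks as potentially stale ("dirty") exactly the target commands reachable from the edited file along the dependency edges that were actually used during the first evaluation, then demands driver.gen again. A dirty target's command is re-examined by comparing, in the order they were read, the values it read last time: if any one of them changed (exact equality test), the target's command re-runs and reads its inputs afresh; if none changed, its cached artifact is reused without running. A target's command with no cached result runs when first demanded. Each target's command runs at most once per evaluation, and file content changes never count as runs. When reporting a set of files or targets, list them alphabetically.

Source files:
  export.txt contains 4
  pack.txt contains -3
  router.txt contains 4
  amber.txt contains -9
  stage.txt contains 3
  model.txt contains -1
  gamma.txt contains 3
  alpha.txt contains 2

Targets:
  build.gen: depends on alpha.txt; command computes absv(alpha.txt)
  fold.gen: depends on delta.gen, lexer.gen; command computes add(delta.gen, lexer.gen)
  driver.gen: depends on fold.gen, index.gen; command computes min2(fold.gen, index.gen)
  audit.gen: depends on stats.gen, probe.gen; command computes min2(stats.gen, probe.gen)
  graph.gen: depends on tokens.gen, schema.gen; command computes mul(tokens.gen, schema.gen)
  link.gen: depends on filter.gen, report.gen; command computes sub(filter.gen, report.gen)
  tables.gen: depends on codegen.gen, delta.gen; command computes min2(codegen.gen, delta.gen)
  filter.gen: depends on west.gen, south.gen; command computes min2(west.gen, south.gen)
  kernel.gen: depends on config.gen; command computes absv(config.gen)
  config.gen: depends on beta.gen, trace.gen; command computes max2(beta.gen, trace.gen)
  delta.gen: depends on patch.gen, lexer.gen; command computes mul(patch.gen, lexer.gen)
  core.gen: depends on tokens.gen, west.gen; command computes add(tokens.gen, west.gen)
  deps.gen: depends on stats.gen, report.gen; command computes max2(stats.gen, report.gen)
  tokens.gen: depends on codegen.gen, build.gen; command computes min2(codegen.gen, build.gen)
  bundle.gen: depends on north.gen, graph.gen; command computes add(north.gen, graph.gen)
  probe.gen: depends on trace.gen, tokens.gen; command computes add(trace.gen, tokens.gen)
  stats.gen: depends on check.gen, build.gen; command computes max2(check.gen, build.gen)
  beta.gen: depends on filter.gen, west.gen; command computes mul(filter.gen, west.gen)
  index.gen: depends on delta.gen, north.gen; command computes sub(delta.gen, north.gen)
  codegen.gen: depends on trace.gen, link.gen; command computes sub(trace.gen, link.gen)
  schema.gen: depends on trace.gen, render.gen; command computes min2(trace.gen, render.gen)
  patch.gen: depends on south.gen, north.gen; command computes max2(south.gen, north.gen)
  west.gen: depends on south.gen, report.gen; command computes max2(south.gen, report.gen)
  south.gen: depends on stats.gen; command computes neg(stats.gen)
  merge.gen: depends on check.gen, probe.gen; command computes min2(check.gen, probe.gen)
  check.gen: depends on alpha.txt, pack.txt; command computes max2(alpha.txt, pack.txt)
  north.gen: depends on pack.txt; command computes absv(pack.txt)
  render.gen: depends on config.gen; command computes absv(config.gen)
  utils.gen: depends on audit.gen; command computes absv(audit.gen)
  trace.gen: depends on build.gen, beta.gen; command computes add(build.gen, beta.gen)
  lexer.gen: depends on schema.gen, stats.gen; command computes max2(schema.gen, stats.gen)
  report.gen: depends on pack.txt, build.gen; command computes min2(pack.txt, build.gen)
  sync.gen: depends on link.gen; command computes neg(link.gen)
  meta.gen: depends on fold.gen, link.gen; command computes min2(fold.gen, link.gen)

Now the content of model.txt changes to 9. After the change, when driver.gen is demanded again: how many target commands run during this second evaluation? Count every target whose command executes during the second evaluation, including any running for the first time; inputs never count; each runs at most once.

0 target commands run: none.
Note the shortcut — nothing in the graph depends on model.txt at all, so no recomputation happens.

First demand of the output computes:
  build.gen = absv(2) = 2
  check.gen = max2(2, -3) = 2
  north.gen = absv(-3) = 3
  report.gen = min2(-3, 2) = -3
  stats.gen = max2(2, 2) = 2
  south.gen = neg(2) = -2
  patch.gen = max2(-2, 3) = 3
  west.gen = max2(-2, -3) = -2
  filter.gen = min2(-2, -2) = -2
  beta.gen = mul(-2, -2) = 4
  trace.gen = add(2, 4) = 6
  config.gen = max2(4, 6) = 6
  render.gen = absv(6) = 6
  schema.gen = min2(6, 6) = 6
  lexer.gen = max2(6, 2) = 6
  delta.gen = mul(3, 6) = 18
  fold.gen = add(18, 6) = 24
  index.gen = sub(18, 3) = 15
  driver.gen = min2(24, 15) = 15

After the edit, cleaning proceeds:
  no node depends on model.txt at all; the second demand re-runs nothing.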